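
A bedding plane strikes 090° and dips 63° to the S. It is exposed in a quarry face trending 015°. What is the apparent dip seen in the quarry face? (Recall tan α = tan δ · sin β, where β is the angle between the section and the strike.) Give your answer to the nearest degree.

Angle between strike (090°) and section (015°): β = 75°.
tan(apparent dip) = tan 63° · sin 75° = 1.8957
α = arctan(1.8957) = 62.19°

62°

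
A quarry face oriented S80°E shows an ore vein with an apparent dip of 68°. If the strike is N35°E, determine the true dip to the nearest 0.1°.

69.9°

The section is 65° from the strike.
tan(true dip) = tan 68° / sin 65° = 2.7310
δ = arctan(2.7310) = 69.89°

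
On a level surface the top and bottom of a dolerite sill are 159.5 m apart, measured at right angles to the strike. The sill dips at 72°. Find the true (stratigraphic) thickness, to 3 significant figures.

152 m

True thickness t = w · sin(dip) = 159.5 × sin 72°
t = 159.5 × 0.9511 = 151.694 m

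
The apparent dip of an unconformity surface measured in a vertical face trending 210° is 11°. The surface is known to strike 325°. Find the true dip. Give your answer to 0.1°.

12.1°

β = acute angle between strike 325° and section 210° = 65°.
tan(true dip) = tan 11° / sin 65° = 0.2145
true dip = arctan 0.2145 = 12.11°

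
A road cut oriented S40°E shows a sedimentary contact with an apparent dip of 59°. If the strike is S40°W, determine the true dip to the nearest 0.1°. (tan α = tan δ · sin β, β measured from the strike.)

59.4°

β = acute angle between strike S40°W and section S40°E = 80°.
tan(true dip) = tan 59° / sin 80° = 1.6900
δ = arctan(1.6900) = 59.39°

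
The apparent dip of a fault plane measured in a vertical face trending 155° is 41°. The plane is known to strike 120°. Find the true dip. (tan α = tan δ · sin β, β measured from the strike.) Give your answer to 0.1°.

β = acute angle between strike 120° and section 155° = 35°.
tan δ = tan α / sin β = tan 41° / sin 35° = 0.8693 / 0.5736 = 1.5156
δ = arctan(1.5156) = 56.58°

56.6°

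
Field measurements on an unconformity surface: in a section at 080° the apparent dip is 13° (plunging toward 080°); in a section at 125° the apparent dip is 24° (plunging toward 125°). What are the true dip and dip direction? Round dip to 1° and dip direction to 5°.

Represent each trace as a vector plunging at its apparent dip toward its trend (east-north-up frame): v₁ = (0.960, 0.169, -0.225), v₂ = (0.748, -0.524, -0.407).
The plane normal is n = v₁ × v₂ ∝ (0.187, -0.222, 0.629).
True dip = arccos(n_z / |n|) = arccos(0.9082) = 24.7°.
Dip direction = azimuth of (n_x, n_y) = atan2(0.187, -0.222) = 140°.

true dip 25°, dip direction 140°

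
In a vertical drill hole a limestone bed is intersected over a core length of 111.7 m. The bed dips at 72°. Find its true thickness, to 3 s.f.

True thickness t = h · cos(dip) = 111.7 × cos 72°
t = 111.7 × 0.3090 = 34.517 m

34.5 m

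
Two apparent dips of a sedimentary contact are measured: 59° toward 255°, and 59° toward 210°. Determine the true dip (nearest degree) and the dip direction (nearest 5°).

The two traces are lines in the plane: v₁ = (sin 255°·cos 59°, cos 255°·cos 59°, −sin 59°), v₂ = (sin 210°·cos 59°, cos 210°·cos 59°, −sin 59°).
n = v₁ × v₂ = (-0.268, -0.206, 0.188) (taken with n_z > 0).
True dip = arccos(n_z / |n|) = arccos(0.4854) = 61.0°.
Dip direction = azimuth of (n_x, n_y) = atan2(-0.268, -0.206) = 232°.

true dip 61°, dip direction 230°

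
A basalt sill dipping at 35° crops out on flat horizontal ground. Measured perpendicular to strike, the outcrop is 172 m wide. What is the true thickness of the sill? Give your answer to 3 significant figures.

98.7 m

True thickness t = w · sin(dip) = 172 × sin 35°
t = 172 × 0.5736 = 98.655 m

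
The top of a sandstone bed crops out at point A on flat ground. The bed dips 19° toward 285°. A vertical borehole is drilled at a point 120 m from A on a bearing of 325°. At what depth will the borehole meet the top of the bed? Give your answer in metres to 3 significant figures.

The hole lies 40° from the dip direction, so the down-dip offset is 120 × cos 40° = 91.93 m.
Depth = down-dip offset × tan(dip) = 91.93 × tan 19° = 91.93 × 0.3443
Depth = 31.65 m

31.7 m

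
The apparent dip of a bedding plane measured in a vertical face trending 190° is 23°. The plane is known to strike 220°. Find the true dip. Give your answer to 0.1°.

40.3°

β = acute angle between strike 220° and section 190° = 30°.
tan δ = tan α / sin β = tan 23° / sin 30° = 0.4245 / 0.5000 = 0.8489
δ = arctan(0.8489) = 40.33°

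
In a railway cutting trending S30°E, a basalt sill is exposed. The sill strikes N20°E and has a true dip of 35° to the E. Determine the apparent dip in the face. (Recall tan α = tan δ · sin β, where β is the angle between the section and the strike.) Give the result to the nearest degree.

The section lies 50° from the strike.
tan α = tan 35° × sin 50° = 0.7002 × 0.7660 = 0.5364
α = arctan(0.5364) = 28.21°

28°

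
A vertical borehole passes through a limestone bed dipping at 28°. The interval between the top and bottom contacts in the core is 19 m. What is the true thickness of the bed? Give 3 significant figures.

True thickness t = h · cos(dip) = 19 × cos 28°
t = 19 × 0.8829 = 16.776 m

16.8 m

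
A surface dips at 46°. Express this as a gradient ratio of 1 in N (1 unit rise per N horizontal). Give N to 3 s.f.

1 : N means tan θ = 1/N, so N = 1/tan 46° = 1/1.0355

1 in 0.966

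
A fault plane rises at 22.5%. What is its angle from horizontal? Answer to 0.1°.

12.7°

tan θ = 22.5/100 = 0.2250
θ = arctan(0.2250) = 12.68°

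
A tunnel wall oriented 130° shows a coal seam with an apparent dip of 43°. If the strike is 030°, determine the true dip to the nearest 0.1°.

The section is 80° from the strike.
tan δ = tan α / sin β = tan 43° / sin 80° = 0.9325 / 0.9848 = 0.9469
true dip = arctan 0.9469 = 43.44°

43.4°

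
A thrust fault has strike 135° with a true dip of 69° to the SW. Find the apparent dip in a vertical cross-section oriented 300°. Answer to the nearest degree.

The strike is 135° and the section trends 300°; the acute angle between them is β = 15°.
tan α = tan 69° × sin 15° = 2.6051 × 0.2588 = 0.6742
α = arctan(0.6742) = 33.99°

34°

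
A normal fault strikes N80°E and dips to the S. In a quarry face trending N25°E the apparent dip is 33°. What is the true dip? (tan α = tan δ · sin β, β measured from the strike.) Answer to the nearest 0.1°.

The section is 55° from the strike.
tan(true dip) = tan 33° / sin 55° = 0.7928
δ = arctan(0.7928) = 38.41°

38.4°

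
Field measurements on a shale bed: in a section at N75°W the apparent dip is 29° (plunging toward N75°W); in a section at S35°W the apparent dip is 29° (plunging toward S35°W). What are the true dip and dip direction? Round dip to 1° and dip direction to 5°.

true dip 34°, dip direction 250°

The two traces are lines in the plane: v₁ = (sin 285°·cos 29°, cos 285°·cos 29°, −sin 29°), v₂ = (sin 215°·cos 29°, cos 215°·cos 29°, −sin 29°).
The plane normal is n = v₁ × v₂ ∝ (-0.457, -0.166, 0.719).
Dip δ = arctan(|n_h|/n_z) = arctan(0.486/0.719) = 34.1°.
The horizontal component of n points toward azimuth atan2(n_x, n_y) = 250°, the dip direction.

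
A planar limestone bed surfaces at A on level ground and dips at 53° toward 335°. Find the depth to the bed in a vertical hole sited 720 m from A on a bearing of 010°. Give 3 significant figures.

783 m

The hole lies 35° from the dip direction, so the down-dip offset is 720 × cos 35° = 589.79 m.
Depth = down-dip offset × tan(dip) = 589.79 × tan 53° = 589.79 × 1.3270
Depth = 782.68 m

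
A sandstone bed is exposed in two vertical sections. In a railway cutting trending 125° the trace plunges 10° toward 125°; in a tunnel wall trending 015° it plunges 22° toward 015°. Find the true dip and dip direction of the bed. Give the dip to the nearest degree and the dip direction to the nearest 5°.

Represent each trace as a vector plunging at its apparent dip toward its trend (east-north-up frame): v₁ = (0.807, -0.565, -0.174), v₂ = (0.240, 0.896, -0.375).
n = v₁ × v₂ = (0.367, 0.261, 0.858) (taken with n_z > 0).
Dip δ = arctan(|n_h|/n_z) = arctan(0.450/0.858) = 27.7°.
The horizontal component of n points toward azimuth atan2(n_x, n_y) = 55°, the dip direction.

true dip 28°, dip direction 055°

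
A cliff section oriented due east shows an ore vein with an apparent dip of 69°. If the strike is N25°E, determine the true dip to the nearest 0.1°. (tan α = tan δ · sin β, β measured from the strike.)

The section is 65° from the strike.
tan(true dip) = tan 69° / sin 65° = 2.8744
true dip = arctan 2.8744 = 70.82°

70.8°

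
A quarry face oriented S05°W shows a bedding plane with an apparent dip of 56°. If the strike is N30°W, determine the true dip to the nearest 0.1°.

β = acute angle between strike N30°W and section S05°W = 35°.
tan δ = tan α / sin β = tan 56° / sin 35° = 1.4826 / 0.5736 = 2.5848
true dip = arctan 2.5848 = 68.85°

68.8°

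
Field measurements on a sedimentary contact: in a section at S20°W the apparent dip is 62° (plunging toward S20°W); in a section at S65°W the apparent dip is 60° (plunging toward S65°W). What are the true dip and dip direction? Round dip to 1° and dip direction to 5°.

true dip 63°, dip direction 215°

Each apparent-dip line lies in the plane. As unit vectors (x east, y north, z up), v₁ plunges 62°→S20°W and v₂ plunges 60°→S65°W.
n = v₁ × v₂ = (-0.195, -0.261, 0.166) (taken with n_z > 0).
True dip = arccos(n_z / |n|) = arccos(0.4536) = 63.0°.
The horizontal component of n points toward azimuth atan2(n_x, n_y) = 217°, the dip direction.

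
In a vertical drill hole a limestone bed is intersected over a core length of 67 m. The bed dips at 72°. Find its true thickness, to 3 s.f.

20.7 m

True thickness t = h · cos(dip) = 67 × cos 72°
t = 67 × 0.3090 = 20.704 m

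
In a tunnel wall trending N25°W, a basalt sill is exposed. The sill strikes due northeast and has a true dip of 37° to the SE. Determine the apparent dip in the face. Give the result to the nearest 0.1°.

The section lies 70° from the strike.
tan α = tan 37° × sin 70° = 0.7536 × 0.9397 = 0.7081
α = arctan(0.7081) = 35.30°

35.3°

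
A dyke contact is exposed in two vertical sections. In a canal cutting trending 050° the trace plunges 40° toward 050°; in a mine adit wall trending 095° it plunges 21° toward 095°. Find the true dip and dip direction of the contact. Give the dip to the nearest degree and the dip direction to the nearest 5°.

Each apparent-dip line lies in the plane. As unit vectors (x east, y north, z up), v₁ plunges 40°→050° and v₂ plunges 21°→095°.
n = v₁ × v₂ = (0.229, 0.388, 0.506) (taken with n_z > 0).
True dip = arccos(n_z / |n|) = arccos(0.7471) = 41.7°.
The horizontal component of n points toward azimuth atan2(n_x, n_y) = 31°, the dip direction.

true dip 42°, dip direction 030°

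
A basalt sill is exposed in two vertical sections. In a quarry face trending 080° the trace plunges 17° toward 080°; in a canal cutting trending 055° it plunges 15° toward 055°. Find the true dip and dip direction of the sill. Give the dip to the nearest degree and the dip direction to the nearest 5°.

true dip 17°, dip direction 085°

Represent each trace as a vector plunging at its apparent dip toward its trend (east-north-up frame): v₁ = (0.942, 0.166, -0.292), v₂ = (0.791, 0.554, -0.259).
Cross product v₁ × v₂ gives the pole to the plane: n ∝ (0.119, 0.012, 0.390).
True dip = arccos(n_z / |n|) = arccos(0.9561) = 17.0°.
Dip direction = azimuth of (n_x, n_y) = atan2(0.119, 0.012) = 84°.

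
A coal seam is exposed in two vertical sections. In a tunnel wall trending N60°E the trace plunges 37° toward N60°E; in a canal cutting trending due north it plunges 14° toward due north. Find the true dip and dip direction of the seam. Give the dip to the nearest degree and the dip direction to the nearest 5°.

Each apparent-dip line lies in the plane. As unit vectors (x east, y north, z up), v₁ plunges 37°→N60°E and v₂ plunges 14°→due north.
n = v₁ × v₂ = (0.487, 0.167, 0.671) (taken with n_z > 0).
True dip = arccos(n_z / |n|) = arccos(0.7932) = 37.5°.
Dip direction = atan2(0.487, 0.167) = 71° (azimuth of n's horizontal projection).

true dip 38°, dip direction 070°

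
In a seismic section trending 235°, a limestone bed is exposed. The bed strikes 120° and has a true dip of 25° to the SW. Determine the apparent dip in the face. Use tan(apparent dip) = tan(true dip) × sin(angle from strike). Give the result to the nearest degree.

The section lies 65° from the strike.
tan α = tan 25° × sin 65° = 0.4663 × 0.9063 = 0.4226
apparent dip = arctan 0.4226 = 22.91°

23°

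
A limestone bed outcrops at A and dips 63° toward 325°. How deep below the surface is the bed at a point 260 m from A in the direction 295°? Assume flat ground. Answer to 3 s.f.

The hole lies 30° from the dip direction, so the down-dip offset is 260 × cos 30° = 225.17 m.
Depth = down-dip offset × tan(dip) = 225.17 × tan 63° = 225.17 × 1.9626
Depth = 441.91 m

442 m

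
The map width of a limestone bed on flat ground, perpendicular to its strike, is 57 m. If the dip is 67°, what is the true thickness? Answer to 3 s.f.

52.5 m

True thickness t = w · sin(dip) = 57 × sin 67°
t = 57 × 0.9205 = 52.469 m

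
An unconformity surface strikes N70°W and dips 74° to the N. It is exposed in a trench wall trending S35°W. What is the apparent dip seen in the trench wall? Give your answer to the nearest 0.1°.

73.5°

Angle between strike (N70°W) and section (S35°W): β = 75°.
tan α = tan 74° × sin 75° = 3.4874 × 0.9659 = 3.3686
apparent dip = arctan 3.3686 = 73.47°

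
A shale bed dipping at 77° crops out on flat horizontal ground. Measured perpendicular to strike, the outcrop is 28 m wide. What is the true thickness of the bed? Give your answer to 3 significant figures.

True thickness t = w · sin(dip) = 28 × sin 77°
t = 28 × 0.9744 = 27.282 m

27.3 m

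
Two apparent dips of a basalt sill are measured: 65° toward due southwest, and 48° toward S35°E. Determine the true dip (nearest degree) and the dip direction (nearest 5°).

true dip 66°, dip direction 205°

Represent each trace as a vector plunging at its apparent dip toward its trend (east-north-up frame): v₁ = (-0.299, -0.299, -0.906), v₂ = (0.384, -0.548, -0.743).
The plane normal is n = v₁ × v₂ ∝ (-0.275, -0.570, 0.278).
True dip = arccos(n_z / |n|) = arccos(0.4029) = 66.2°.
The horizontal component of n points toward azimuth atan2(n_x, n_y) = 206°, the dip direction.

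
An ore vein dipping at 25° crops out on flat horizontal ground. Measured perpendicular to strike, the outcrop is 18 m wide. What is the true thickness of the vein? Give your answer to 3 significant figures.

True thickness t = w · sin(dip) = 18 × sin 25°
t = 18 × 0.4226 = 7.607 m

7.61 m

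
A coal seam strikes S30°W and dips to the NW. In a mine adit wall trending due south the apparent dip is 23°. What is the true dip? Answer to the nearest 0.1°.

The section is 30° from the strike.
tan δ = tan α / sin β = tan 23° / sin 30° = 0.4245 / 0.5000 = 0.8489
δ = arctan(0.8489) = 40.33°

40.3°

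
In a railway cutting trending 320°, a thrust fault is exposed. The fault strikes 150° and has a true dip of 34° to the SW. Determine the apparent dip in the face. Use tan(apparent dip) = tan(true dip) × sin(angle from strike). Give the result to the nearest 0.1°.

6.7°

The section lies 10° from the strike.
tan(apparent dip) = tan 34° · sin 10° = 0.1171
α = arctan(0.1171) = 6.68°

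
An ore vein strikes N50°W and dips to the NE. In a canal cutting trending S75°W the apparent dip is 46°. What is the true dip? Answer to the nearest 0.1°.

β = acute angle between strike N50°W and section S75°W = 55°.
tan(true dip) = tan 46° / sin 55° = 1.2641
δ = arctan(1.2641) = 51.65°

51.7°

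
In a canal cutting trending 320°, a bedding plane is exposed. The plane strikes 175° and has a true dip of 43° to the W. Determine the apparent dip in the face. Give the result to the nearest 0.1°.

28.1°

The strike is 175° and the section trends 320°; the acute angle between them is β = 35°.
tan(apparent dip) = tan 43° · sin 35° = 0.5349
α = arctan(0.5349) = 28.14°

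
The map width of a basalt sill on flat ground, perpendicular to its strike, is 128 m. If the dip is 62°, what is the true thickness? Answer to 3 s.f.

True thickness t = w · sin(dip) = 128 × sin 62°
t = 128 × 0.8829 = 113.017 m

113 m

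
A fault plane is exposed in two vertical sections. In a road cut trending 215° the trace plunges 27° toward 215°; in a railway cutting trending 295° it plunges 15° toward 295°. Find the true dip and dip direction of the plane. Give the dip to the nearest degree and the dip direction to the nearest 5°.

Represent each trace as a vector plunging at its apparent dip toward its trend (east-north-up frame): v₁ = (-0.511, -0.730, -0.454), v₂ = (-0.875, 0.408, -0.259).
The plane normal is n = v₁ × v₂ ∝ (-0.374, -0.265, 0.848).
Dip δ = arctan(|n_h|/n_z) = arctan(0.459/0.848) = 28.4°.
The horizontal component of n points toward azimuth atan2(n_x, n_y) = 235°, the dip direction.

true dip 28°, dip direction 235°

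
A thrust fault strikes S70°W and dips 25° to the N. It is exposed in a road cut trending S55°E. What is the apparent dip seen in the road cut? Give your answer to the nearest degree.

21°

The section lies 55° from the strike.
tan(apparent dip) = tan 25° · sin 55° = 0.3820
α = arctan(0.3820) = 20.91°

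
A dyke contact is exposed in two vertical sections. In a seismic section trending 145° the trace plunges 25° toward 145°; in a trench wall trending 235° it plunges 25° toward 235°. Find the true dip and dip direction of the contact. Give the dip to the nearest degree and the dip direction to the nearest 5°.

Represent each trace as a vector plunging at its apparent dip toward its trend (east-north-up frame): v₁ = (0.520, -0.742, -0.423), v₂ = (-0.742, -0.520, -0.423).
The plane normal is n = v₁ × v₂ ∝ (-0.094, -0.533, 0.821).
tan δ = √(n_x²+n_y²)/n_z = 0.542/0.821, so δ = 33.4°.
Dip direction = azimuth of (n_x, n_y) = atan2(-0.094, -0.533) = 190°.

true dip 33°, dip direction 190°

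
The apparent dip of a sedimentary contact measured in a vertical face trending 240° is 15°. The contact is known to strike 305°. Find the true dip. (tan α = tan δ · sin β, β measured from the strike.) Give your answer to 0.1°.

16.5°

β = acute angle between strike 305° and section 240° = 65°.
tan(true dip) = tan 15° / sin 65° = 0.2956
δ = arctan(0.2956) = 16.47°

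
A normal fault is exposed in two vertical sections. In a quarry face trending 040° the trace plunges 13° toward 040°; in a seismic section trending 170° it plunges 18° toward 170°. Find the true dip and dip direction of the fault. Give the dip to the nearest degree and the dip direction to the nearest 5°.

Each apparent-dip line lies in the plane. As unit vectors (x east, y north, z up), v₁ plunges 13°→040° and v₂ plunges 18°→170°.
The plane normal is n = v₁ × v₂ ∝ (0.441, -0.156, 0.710).
tan δ = √(n_x²+n_y²)/n_z = 0.468/0.710, so δ = 33.4°.
The horizontal component of n points toward azimuth atan2(n_x, n_y) = 110°, the dip direction.

true dip 33°, dip direction 110°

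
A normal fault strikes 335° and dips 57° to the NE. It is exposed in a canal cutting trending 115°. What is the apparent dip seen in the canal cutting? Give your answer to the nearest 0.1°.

44.7°

The section lies 40° from the strike.
tan(apparent dip) = tan 57° · sin 40° = 0.9898
apparent dip = arctan 0.9898 = 44.71°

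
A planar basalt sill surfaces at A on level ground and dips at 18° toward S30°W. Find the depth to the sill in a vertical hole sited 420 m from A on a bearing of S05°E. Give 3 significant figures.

The hole lies 35° from the dip direction, so the down-dip offset is 420 × cos 35° = 344.04 m.
Depth = down-dip offset × tan(dip) = 344.04 × tan 18° = 344.04 × 0.3249
Depth = 111.79 m

112 m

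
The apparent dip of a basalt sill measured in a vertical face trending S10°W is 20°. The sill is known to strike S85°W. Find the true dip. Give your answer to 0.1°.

20.6°

β = acute angle between strike S85°W and section S10°W = 75°.
tan δ = tan α / sin β = tan 20° / sin 75° = 0.3640 / 0.9659 = 0.3768
δ = arctan(0.3768) = 20.65°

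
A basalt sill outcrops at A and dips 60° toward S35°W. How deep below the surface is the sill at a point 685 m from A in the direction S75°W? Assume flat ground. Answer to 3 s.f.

The hole lies 40° from the dip direction, so the down-dip offset is 685 × cos 40° = 524.74 m.
Depth = down-dip offset × tan(dip) = 524.74 × tan 60° = 524.74 × 1.7321
Depth = 908.88 m

909 m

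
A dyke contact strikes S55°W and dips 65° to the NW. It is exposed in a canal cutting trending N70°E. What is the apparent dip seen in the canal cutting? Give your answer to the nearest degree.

29°

The strike is S55°W and the section trends N70°E; the acute angle between them is β = 15°.
tan(apparent dip) = tan 65° · sin 15° = 0.5550
α = arctan(0.5550) = 29.03°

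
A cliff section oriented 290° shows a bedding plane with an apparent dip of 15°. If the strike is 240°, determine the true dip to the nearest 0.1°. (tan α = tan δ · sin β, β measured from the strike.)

β = acute angle between strike 240° and section 290° = 50°.
tan(true dip) = tan 15° / sin 50° = 0.3498
true dip = arctan 0.3498 = 19.28°

19.3°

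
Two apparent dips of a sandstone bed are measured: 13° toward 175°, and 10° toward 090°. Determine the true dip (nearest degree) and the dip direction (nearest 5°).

true dip 16°, dip direction 140°

The two traces are lines in the plane: v₁ = (sin 175°·cos 13°, cos 175°·cos 13°, −sin 13°), v₂ = (sin 90°·cos 10°, cos 90°·cos 10°, −sin 10°).
Cross product v₁ × v₂ gives the pole to the plane: n ∝ (0.169, -0.207, 0.956).
True dip = arccos(n_z / |n|) = arccos(0.9632) = 15.6°.
Dip direction = atan2(0.169, -0.207) = 141° (azimuth of n's horizontal projection).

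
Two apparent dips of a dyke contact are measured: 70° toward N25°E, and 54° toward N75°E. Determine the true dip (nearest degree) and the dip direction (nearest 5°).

Each apparent-dip line lies in the plane. As unit vectors (x east, y north, z up), v₁ plunges 70°→N25°E and v₂ plunges 54°→N75°E.
Cross product v₁ × v₂ gives the pole to the plane: n ∝ (0.108, 0.417, 0.154).
Dip δ = arctan(|n_h|/n_z) = arctan(0.430/0.154) = 70.3°.
Dip direction = atan2(0.108, 0.417) = 15° (azimuth of n's horizontal projection).

true dip 70°, dip direction 015°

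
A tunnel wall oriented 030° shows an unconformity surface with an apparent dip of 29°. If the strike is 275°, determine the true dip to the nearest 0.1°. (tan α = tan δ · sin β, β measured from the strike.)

31.5°

β = acute angle between strike 275° and section 030° = 65°.
tan(true dip) = tan 29° / sin 65° = 0.6116
true dip = arctan 0.6116 = 31.45°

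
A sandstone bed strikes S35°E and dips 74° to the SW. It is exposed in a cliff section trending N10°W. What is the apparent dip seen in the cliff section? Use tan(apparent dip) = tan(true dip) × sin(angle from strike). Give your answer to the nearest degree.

56°

The strike is S35°E and the section trends N10°W; the acute angle between them is β = 25°.
tan α = tan 74° × sin 25° = 3.4874 × 0.4226 = 1.4738
α = arctan(1.4738) = 55.84°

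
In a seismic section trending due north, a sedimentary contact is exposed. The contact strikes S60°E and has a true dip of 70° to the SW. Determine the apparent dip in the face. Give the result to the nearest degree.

Angle between strike (S60°E) and section (due north): β = 60°.
tan α = tan 70° × sin 60° = 2.7475 × 0.8660 = 2.3794
apparent dip = arctan 2.3794 = 67.20°

67°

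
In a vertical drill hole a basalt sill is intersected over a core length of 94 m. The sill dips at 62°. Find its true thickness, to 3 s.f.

True thickness t = h · cos(dip) = 94 × cos 62°
t = 94 × 0.4695 = 44.130 m

44.1 m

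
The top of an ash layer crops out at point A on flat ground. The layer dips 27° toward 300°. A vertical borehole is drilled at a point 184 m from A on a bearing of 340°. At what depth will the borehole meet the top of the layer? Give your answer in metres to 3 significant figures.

The hole lies 40° from the dip direction, so the down-dip offset is 184 × cos 40° = 140.95 m.
Depth = down-dip offset × tan(dip) = 140.95 × tan 27° = 140.95 × 0.5095
Depth = 71.82 m

71.8 m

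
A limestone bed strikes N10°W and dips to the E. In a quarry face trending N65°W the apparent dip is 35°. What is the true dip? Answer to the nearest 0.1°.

40.5°

The section is 55° from the strike.
tan δ = tan α / sin β = tan 35° / sin 55° = 0.7002 / 0.8192 = 0.8548
δ = arctan(0.8548) = 40.52°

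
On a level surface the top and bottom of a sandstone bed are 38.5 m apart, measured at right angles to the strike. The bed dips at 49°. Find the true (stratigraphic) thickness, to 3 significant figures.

29.1 m

True thickness t = w · sin(dip) = 38.5 × sin 49°
t = 38.5 × 0.7547 = 29.056 m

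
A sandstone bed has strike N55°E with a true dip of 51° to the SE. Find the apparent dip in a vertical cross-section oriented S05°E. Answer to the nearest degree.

47°

Angle between strike (N55°E) and section (S05°E): β = 60°.
tan α = tan 51° × sin 60° = 1.2349 × 0.8660 = 1.0695
apparent dip = arctan 1.0695 = 46.92°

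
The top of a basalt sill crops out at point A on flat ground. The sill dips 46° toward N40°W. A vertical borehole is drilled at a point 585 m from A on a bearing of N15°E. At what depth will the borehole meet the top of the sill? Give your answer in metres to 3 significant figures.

The hole lies 55° from the dip direction, so the down-dip offset is 585 × cos 55° = 335.54 m.
Depth = down-dip offset × tan(dip) = 335.54 × tan 46° = 335.54 × 1.0355
Depth = 347.46 m

347 m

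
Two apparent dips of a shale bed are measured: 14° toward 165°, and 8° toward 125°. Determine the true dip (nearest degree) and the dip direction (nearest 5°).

true dip 15°, dip direction 180°

Represent each trace as a vector plunging at its apparent dip toward its trend (east-north-up frame): v₁ = (0.251, -0.937, -0.242), v₂ = (0.811, -0.568, -0.139).
n = v₁ × v₂ = (-0.007, -0.161, 0.618) (taken with n_z > 0).
Dip δ = arctan(|n_h|/n_z) = arctan(0.161/0.618) = 14.6°.
The horizontal component of n points toward azimuth atan2(n_x, n_y) = 182°, the dip direction.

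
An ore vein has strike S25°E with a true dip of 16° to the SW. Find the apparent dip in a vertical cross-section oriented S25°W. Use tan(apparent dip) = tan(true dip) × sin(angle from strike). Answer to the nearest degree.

The strike is S25°E and the section trends S25°W; the acute angle between them is β = 50°.
tan α = tan 16° × sin 50° = 0.2867 × 0.7660 = 0.2197
α = arctan(0.2197) = 12.39°

12°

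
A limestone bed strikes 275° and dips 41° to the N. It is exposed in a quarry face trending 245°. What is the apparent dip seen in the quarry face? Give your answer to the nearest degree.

23°

The section lies 30° from the strike.
tan α = tan 41° × sin 30° = 0.8693 × 0.5000 = 0.4346
α = arctan(0.4346) = 23.49°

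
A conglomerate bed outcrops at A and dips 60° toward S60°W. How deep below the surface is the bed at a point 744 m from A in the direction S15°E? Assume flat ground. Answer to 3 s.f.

The hole lies 75° from the dip direction, so the down-dip offset is 744 × cos 75° = 192.56 m.
Depth = down-dip offset × tan(dip) = 192.56 × tan 60° = 192.56 × 1.7321
Depth = 333.53 m

334 m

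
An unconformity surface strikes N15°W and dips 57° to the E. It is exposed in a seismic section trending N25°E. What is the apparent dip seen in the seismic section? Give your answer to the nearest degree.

45°

The section lies 40° from the strike.
tan(apparent dip) = tan 57° · sin 40° = 0.9898
apparent dip = arctan 0.9898 = 44.71°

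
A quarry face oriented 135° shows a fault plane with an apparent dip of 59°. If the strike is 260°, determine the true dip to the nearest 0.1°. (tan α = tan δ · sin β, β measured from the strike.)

63.8°

The section is 55° from the strike.
tan δ = tan α / sin β = tan 59° / sin 55° = 1.6643 / 0.8192 = 2.0317
δ = arctan(2.0317) = 63.79°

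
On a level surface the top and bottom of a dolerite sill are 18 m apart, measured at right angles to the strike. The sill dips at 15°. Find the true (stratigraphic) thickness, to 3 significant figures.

4.66 m

True thickness t = w · sin(dip) = 18 × sin 15°
t = 18 × 0.2588 = 4.659 m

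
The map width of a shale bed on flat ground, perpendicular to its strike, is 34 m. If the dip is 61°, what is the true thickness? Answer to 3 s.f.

29.7 m

True thickness t = w · sin(dip) = 34 × sin 61°
t = 34 × 0.8746 = 29.737 m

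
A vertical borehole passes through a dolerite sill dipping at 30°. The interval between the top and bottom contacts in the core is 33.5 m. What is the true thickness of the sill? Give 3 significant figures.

29.0 m

True thickness t = h · cos(dip) = 33.5 × cos 30°
t = 33.5 × 0.8660 = 29.012 m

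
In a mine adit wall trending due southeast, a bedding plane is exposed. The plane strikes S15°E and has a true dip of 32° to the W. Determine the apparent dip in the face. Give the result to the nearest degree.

The section lies 30° from the strike.
tan α = tan 32° × sin 30° = 0.6249 × 0.5000 = 0.3124
apparent dip = arctan 0.3124 = 17.35°

17°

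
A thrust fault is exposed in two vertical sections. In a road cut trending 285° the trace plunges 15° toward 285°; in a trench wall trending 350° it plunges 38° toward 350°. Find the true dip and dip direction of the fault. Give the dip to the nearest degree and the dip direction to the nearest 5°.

true dip 38°, dip direction 355°

The two traces are lines in the plane: v₁ = (sin 285°·cos 15°, cos 285°·cos 15°, −sin 15°), v₂ = (sin 350°·cos 38°, cos 350°·cos 38°, −sin 38°).
n = v₁ × v₂ = (-0.047, 0.539, 0.690) (taken with n_z > 0).
Dip δ = arctan(|n_h|/n_z) = arctan(0.541/0.690) = 38.1°.
Dip direction = atan2(-0.047, 0.539) = 355° (azimuth of n's horizontal projection).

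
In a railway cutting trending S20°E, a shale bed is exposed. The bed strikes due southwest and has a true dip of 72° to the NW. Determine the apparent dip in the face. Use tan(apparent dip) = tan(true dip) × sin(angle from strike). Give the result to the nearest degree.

70°

Angle between strike (due southwest) and section (S20°E): β = 65°.
tan α = tan 72° × sin 65° = 3.0777 × 0.9063 = 2.7893
α = arctan(2.7893) = 70.28°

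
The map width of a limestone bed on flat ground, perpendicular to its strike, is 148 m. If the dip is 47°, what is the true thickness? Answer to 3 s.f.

True thickness t = w · sin(dip) = 148 × sin 47°
t = 148 × 0.7314 = 108.240 m

108 m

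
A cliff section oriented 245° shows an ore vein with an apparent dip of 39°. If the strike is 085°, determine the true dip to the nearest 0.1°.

67.1°

β = acute angle between strike 085° and section 245° = 20°.
tan δ = tan α / sin β = tan 39° / sin 20° = 0.8098 / 0.3420 = 2.3677
true dip = arctan 2.3677 = 67.10°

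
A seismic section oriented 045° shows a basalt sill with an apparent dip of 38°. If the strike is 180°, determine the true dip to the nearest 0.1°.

β = acute angle between strike 180° and section 045° = 45°.
tan δ = tan α / sin β = tan 38° / sin 45° = 0.7813 / 0.7071 = 1.1049
δ = arctan(1.1049) = 47.85°

47.9°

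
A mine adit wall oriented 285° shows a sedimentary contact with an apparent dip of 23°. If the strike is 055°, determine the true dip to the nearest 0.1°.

29.0°

β = acute angle between strike 055° and section 285° = 50°.
tan δ = tan α / sin β = tan 23° / sin 50° = 0.4245 / 0.7660 = 0.5541
δ = arctan(0.5541) = 28.99°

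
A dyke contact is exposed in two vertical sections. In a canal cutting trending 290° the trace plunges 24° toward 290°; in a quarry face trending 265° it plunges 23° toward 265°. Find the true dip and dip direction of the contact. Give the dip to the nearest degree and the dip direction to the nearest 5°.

Each apparent-dip line lies in the plane. As unit vectors (x east, y north, z up), v₁ plunges 24°→290° and v₂ plunges 23°→265°.
The plane normal is n = v₁ × v₂ ∝ (-0.155, 0.038, 0.355).
True dip = arccos(n_z / |n|) = arccos(0.9126) = 24.1°.
Dip direction = azimuth of (n_x, n_y) = atan2(-0.155, 0.038) = 284°.

true dip 24°, dip direction 285°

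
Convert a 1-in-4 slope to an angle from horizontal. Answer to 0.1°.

tan θ = 1/4 = 0.2500
θ = arctan(0.2500) = 14.04°

14.0°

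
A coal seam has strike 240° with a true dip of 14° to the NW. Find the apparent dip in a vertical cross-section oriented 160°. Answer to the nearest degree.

The section lies 80° from the strike.
tan(apparent dip) = tan 14° · sin 80° = 0.2455
α = arctan(0.2455) = 13.80°

14°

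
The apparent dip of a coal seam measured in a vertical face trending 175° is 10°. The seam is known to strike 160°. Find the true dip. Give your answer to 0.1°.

β = acute angle between strike 160° and section 175° = 15°.
tan(true dip) = tan 10° / sin 15° = 0.6813
true dip = arctan 0.6813 = 34.27°

34.3°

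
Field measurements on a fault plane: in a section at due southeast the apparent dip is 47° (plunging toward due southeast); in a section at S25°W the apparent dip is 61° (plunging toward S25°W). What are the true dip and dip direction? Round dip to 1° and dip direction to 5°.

true dip 62°, dip direction 190°

Represent each trace as a vector plunging at its apparent dip toward its trend (east-north-up frame): v₁ = (0.482, -0.482, -0.731), v₂ = (-0.205, -0.439, -0.875).
n = v₁ × v₂ = (-0.100, -0.572, 0.311) (taken with n_z > 0).
Dip δ = arctan(|n_h|/n_z) = arctan(0.580/0.311) = 61.8°.
Dip direction = azimuth of (n_x, n_y) = atan2(-0.100, -0.572) = 190°.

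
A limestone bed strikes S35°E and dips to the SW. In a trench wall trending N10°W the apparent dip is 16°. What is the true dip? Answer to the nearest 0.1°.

The section is 25° from the strike.
tan δ = tan α / sin β = tan 16° / sin 25° = 0.2867 / 0.4226 = 0.6785
true dip = arctan 0.6785 = 34.16°

34.2°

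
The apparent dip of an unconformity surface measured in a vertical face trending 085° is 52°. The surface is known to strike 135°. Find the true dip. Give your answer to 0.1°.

β = acute angle between strike 135° and section 085° = 50°.
tan(true dip) = tan 52° / sin 50° = 1.6708
δ = arctan(1.6708) = 59.10°

59.1°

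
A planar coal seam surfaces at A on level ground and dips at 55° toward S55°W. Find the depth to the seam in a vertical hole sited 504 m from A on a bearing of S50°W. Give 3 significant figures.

717 m

The hole lies 5° from the dip direction, so the down-dip offset is 504 × cos 5° = 502.08 m.
Depth = down-dip offset × tan(dip) = 502.08 × tan 55° = 502.08 × 1.4281
Depth = 717.05 m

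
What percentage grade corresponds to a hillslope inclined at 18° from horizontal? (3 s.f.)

32.5%

grade % = 100 × tan 18° = 100 × 0.3249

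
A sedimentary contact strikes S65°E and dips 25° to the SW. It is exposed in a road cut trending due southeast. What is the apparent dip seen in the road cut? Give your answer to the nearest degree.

9°

The section lies 20° from the strike.
tan α = tan 25° × sin 20° = 0.4663 × 0.3420 = 0.1595
α = arctan(0.1595) = 9.06°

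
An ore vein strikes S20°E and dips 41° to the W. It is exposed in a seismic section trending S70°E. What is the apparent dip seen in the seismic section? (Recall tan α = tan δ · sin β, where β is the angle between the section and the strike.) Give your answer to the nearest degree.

Angle between strike (S20°E) and section (S70°E): β = 50°.
tan α = tan 41° × sin 50° = 0.8693 × 0.7660 = 0.6659
apparent dip = arctan 0.6659 = 33.66°

34°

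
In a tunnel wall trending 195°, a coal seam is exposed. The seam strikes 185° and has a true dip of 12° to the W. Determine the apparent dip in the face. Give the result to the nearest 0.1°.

Angle between strike (185°) and section (195°): β = 10°.
tan(apparent dip) = tan 12° · sin 10° = 0.0369
α = arctan(0.0369) = 2.11°

2.1°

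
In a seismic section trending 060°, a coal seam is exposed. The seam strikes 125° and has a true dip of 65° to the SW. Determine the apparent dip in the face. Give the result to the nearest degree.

The section lies 65° from the strike.
tan α = tan 65° × sin 65° = 2.1445 × 0.9063 = 1.9436
apparent dip = arctan 1.9436 = 62.77°

63°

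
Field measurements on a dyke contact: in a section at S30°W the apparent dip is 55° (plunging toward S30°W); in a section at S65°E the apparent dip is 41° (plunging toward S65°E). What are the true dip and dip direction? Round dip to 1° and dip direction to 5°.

true dip 60°, dip direction 175°

Each apparent-dip line lies in the plane. As unit vectors (x east, y north, z up), v₁ plunges 55°→S30°W and v₂ plunges 41°→S65°E.
n = v₁ × v₂ = (0.065, -0.748, 0.431) (taken with n_z > 0).
Dip δ = arctan(|n_h|/n_z) = arctan(0.751/0.431) = 60.1°.
Dip direction = atan2(0.065, -0.748) = 175° (azimuth of n's horizontal projection).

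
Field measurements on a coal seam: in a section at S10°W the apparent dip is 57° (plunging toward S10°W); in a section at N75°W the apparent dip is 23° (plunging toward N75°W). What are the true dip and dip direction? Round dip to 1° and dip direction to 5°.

Represent each trace as a vector plunging at its apparent dip toward its trend (east-north-up frame): v₁ = (-0.095, -0.536, -0.839), v₂ = (-0.889, 0.238, -0.391).
n = v₁ × v₂ = (-0.409, -0.709, 0.499) (taken with n_z > 0).
True dip = arccos(n_z / |n|) = arccos(0.5209) = 58.6°.
The horizontal component of n points toward azimuth atan2(n_x, n_y) = 210°, the dip direction.

true dip 59°, dip direction 210°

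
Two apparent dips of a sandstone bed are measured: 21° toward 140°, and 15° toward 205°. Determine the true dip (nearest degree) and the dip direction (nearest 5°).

true dip 22°, dip direction 155°

The two traces are lines in the plane: v₁ = (sin 140°·cos 21°, cos 140°·cos 21°, −sin 21°), v₂ = (sin 205°·cos 15°, cos 205°·cos 15°, −sin 15°).
Cross product v₁ × v₂ gives the pole to the plane: n ∝ (0.129, -0.302, 0.817).
tan δ = √(n_x²+n_y²)/n_z = 0.328/0.817, so δ = 21.9°.
The horizontal component of n points toward azimuth atan2(n_x, n_y) = 157°, the dip direction.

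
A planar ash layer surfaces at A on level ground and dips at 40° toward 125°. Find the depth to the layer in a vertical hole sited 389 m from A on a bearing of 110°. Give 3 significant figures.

315 m

The hole lies 15° from the dip direction, so the down-dip offset is 389 × cos 15° = 375.75 m.
Depth = down-dip offset × tan(dip) = 375.75 × tan 40° = 375.75 × 0.8391
Depth = 315.29 m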